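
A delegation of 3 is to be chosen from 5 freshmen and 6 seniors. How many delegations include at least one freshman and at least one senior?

With no constraint there are C(11,3) = 165 possible selections.
Subtract selections that omit an entire group: no freshmen → C(6,3) = 20; no seniors → C(5,3) = 10.
Both groups omitted at once is impossible, so 165 − 30 = 135.

135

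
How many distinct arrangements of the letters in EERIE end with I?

4

With the last slot taken by I, it remains to arrange the other 4 letters (EERE).
Those 4 letters have E appearing 3 times, giving (4)!/(3!) = 4.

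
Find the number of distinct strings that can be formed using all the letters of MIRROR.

MIRROR has 6 letters with R appearing 3 times.
So there are 6! / (3!) = 120 distinguishable arrangements.

120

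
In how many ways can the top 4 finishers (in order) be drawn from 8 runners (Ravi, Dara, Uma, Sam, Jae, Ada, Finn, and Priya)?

1680

This is an ordered selection of 4 from 8: P(8,4).
That gives 8 × 7 × 6 × 5 = 1680.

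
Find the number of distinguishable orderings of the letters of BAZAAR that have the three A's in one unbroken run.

Treat the 3 copies of A as a single block. The multiset to arrange is then {AAA, B, R, Z}, 4 items in all.
All 4 items are distinct, so there are (4)! = 24 arrangements.

24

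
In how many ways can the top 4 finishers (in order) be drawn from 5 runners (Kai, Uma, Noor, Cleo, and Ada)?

120

There are 5 choices for 1st place, 4 for 2nd, and so on down to 2 for position 4.
That gives 5 × 4 × 3 × 2 = 120.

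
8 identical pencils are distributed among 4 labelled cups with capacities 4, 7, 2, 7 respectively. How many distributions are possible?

88

Without the upper bounds there are C(11,3) = 165 ways to split 8 among 4 cups.
Subtract solutions that violate a single cap (substitute x_i' = x_i − (cap_i+1)): x_1 ≥ 5 gives C(6,3) = 20; x_2 ≥ 8 gives C(3,3) = 1; x_3 ≥ 3 gives C(8,3) = 56; x_4 ≥ 8 gives C(3,3) = 1. Together 78.
Add back pairs where two caps are both exceeded: 0 + 1 + 0 + 0 + 0 + 0 = 1.
By inclusion–exclusion the count is 165 − 78 + 1 = 88.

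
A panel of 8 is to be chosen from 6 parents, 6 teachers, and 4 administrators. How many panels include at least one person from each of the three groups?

12285

Total 8-person selections from all 16: C(16,8) = 12870.
Subtract selections that omit an entire group: no parents → C(10,8) = 45; no teachers → C(10,8) = 45; no administrators → C(12,8) = 495.
Add back selections omitting two groups (i.e. drawn from a single group): C(6,8) + C(6,8) + C(4,8) = 0.
By inclusion–exclusion: 12870 − 585 + 0 = 12285.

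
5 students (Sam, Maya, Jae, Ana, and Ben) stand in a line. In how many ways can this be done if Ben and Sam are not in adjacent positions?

There are 5! = 120 arrangements in all. If Ben and Sam are adjacent, merging them into one block gives 2·(4)! = 48 arrangements.
Complementary counting: 120 − 48 = 72.

72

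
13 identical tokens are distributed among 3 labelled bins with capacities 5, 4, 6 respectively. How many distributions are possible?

By stars and bars, unrestricted non-negative solutions to x_1+…+x_3 = 13 number C(13+2,2) = 105.
Subtract solutions that violate a single cap (substitute x_i' = x_i − (cap_i+1)): x_1 ≥ 6 gives C(9,2) = 36; x_2 ≥ 5 gives C(10,2) = 45; x_3 ≥ 7 gives C(8,2) = 28. Together 109.
Add back pairs where two caps are both exceeded: 6 + 1 + 3 = 10.
By inclusion–exclusion the count is 105 − 109 + 10 = 6.

6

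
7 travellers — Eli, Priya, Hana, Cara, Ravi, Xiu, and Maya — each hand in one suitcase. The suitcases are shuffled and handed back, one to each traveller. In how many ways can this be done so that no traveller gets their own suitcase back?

1854

Let Aᵢ be the assignments in which traveller i gets their own suitcase. We want the size of the complement of A₁∪…∪A_7.
By inclusion–exclusion this is Σ_{j=0}^{7} (−1)^j C(7,j)·(7−j)!.
Computing: 5040 − 5040 + 2520 − 840 + 210 − 42 + 7 − 1 = 1854.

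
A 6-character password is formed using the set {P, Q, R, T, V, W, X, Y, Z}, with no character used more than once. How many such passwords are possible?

Choose and order 6 of the 9 symbols: the first character has 9 options, the next 8, and so on down to 4.
9 × 8 × 7 × 6 × 5 × 4 = 60480.

60480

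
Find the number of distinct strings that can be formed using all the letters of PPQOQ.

30

Letter multiplicities in PPQOQ: O×1, P×2, Q×2.
So there are 5! / (2!·2!) = 30 distinguishable arrangements.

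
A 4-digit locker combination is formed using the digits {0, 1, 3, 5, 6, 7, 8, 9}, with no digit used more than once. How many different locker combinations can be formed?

1680

This is a permutation of 4 out of 8: P(8,4) = 8!/4!.
8 × 7 × 6 × 5 = 1680.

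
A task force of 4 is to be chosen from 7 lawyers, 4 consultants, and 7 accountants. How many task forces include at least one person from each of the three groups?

1470

Total 4-person selections from all 18: C(18,4) = 3060.
Subtract selections that omit an entire group: no lawyers → C(11,4) = 330; no consultants → C(14,4) = 1001; no accountants → C(11,4) = 330.
Add back selections omitting two groups (i.e. drawn from a single group): C(7,4) + C(4,4) + C(7,4) = 71.
By inclusion–exclusion: 3060 − 1661 + 71 = 1470.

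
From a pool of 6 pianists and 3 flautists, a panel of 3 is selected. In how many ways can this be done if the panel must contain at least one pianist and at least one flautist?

63

With no constraint there are C(9,3) = 84 possible selections.
Selections missing a whole group: no pianists → C(3,3) = 1; no flautists → C(6,3) = 20.
Both groups omitted at once is impossible, so 84 − 21 = 63.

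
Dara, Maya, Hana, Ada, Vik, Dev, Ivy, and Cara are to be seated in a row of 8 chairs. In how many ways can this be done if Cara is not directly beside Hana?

30240

There are 8! = 40320 arrangements in all. If Cara and Hana are adjacent, merging them into one block gives 2·(7)! = 10080 arrangements.
So 40320 − 10080 = 30240 arrangements keep them apart.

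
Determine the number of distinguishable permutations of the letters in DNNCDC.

DNNCDC has 6 letters with C appearing twice, D appearing twice, and N appearing twice.
The number of distinct arrangements is 6!/(2!·2!·2!) = 720/8 = 90.

90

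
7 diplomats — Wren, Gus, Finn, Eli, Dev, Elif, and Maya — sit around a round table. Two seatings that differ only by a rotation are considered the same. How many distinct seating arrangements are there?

Seat Wren anywhere (absorbing the rotational symmetry), then permute the other 6: (6)! = 720.

720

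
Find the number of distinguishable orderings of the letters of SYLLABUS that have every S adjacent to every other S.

Treat the 2 copies of S as a single block. The multiset to arrange is then {SS, A, B, L, L, U, Y}, 7 items in all.
That gives (7)!/(2!) = 2520 arrangements.

2520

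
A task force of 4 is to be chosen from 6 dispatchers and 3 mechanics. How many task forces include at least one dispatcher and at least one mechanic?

Total 4-person selections from all 9: C(9,4) = 126.
Subtract selections that omit an entire group: no dispatchers → C(3,4) = 0; no mechanics → C(6,4) = 15.
Both groups omitted at once is impossible, so 126 − 15 = 111.

111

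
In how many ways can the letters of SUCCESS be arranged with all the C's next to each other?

120

Treat the 2 copies of C as a single block. The multiset to arrange is then {CC, E, S, S, S, U}, 6 items in all.
That gives (6)!/(3!) = 120 arrangements.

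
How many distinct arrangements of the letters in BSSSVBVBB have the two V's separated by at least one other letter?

980

Total arrangements of BSSSVBVBB: 9!/(4!·3!·2!) = 1260.
Arrangements with the V's together: treat VV as one letter, giving (8)!/(4!·3!) = 280.
Subtracting, 1260 − 280 = 980 arrangements keep the V's apart.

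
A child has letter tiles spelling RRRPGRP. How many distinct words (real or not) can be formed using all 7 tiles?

105

Letter multiplicities in RRRPGRP: G×1, P×2, R×4.
The number of distinct arrangements is 7!/(4!·2!) = 5040/48 = 105.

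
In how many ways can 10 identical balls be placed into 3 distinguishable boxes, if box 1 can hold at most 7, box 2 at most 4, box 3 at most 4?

19

Ignoring the caps, the number of non-negative solutions to x_1+…+x_3 = 10 is C(12,2) = 66.
Subtract solutions that violate a single cap (substitute x_i' = x_i − (cap_i+1)): x_1 ≥ 8 gives C(4,2) = 6; x_2 ≥ 5 gives C(7,2) = 21; x_3 ≥ 5 gives C(7,2) = 21. Together 48.
Add back pairs where two caps are both exceeded: 0 + 0 + 1 = 1.
By inclusion–exclusion the count is 66 − 48 + 1 = 19.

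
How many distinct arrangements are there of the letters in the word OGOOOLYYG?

3780

Letter multiplicities in OGOOOLYYG: G×2, L×1, O×4, Y×2.
The number of distinct arrangements is 9!/(4!·2!·2!) = 362880/96 = 3780.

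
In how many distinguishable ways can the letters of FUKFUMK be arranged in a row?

The 7 letters of FUKFUMK have repeats: F appearing twice, K appearing twice, and U appearing twice.
The number of distinct arrangements is 7!/(2!·2!·2!) = 5040/8 = 630.

630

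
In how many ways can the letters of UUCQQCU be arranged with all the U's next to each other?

Treat the 3 copies of U as a single block. The multiset to arrange is then {UUU, C, C, Q, Q}, 5 items in all.
That gives (5)!/(2!·2!) = 30 arrangements.

30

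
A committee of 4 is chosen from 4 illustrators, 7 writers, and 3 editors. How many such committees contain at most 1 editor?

Split by how many editors are chosen (0 through 1).
Sum: C(3,0)·C(11,4) + C(3,1)·C(11,3) = 330 + 495 = 825.

825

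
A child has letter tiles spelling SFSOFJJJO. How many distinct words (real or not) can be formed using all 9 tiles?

7560

SFSOFJJJO has 9 letters with F appearing twice, J appearing 3 times, O appearing twice, and S appearing twice.
Dividing 9! = 362880 by 3!·2!·2!·2! = 48 for the repeated letters gives 7560.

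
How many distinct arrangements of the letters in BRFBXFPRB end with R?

3360

Fix R in the last position and arrange the remaining 8 letters.
Those 8 letters have B appearing 3 times and F appearing twice, giving (8)!/(3!·2!) = 3360.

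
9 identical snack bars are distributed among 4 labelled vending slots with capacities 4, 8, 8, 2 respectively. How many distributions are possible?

103

Without the upper bounds there are C(12,3) = 220 ways to split 9 among 4 vending slots.
Subtract solutions that violate a single cap (substitute x_i' = x_i − (cap_i+1)): x_1 ≥ 5 gives C(7,3) = 35; x_2 ≥ 9 gives C(3,3) = 1; x_3 ≥ 9 gives C(3,3) = 1; x_4 ≥ 3 gives C(9,3) = 84. Together 121.
Add back pairs where two caps are both exceeded: 0 + 0 + 4 + 0 + 0 + 0 = 4.
By inclusion–exclusion the count is 220 − 121 + 4 = 103.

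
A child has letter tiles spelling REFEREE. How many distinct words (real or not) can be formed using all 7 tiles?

105

The 7 letters of REFEREE have repeats: E appearing 4 times and R appearing twice.
The number of distinct arrangements is 7!/(4!·2!) = 5040/48 = 105.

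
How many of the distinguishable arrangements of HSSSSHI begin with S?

60

Fix S in the first position and arrange the remaining 6 letters.
Those 6 letters have H appearing twice and S appearing 3 times, giving (6)!/(3!·2!) = 60.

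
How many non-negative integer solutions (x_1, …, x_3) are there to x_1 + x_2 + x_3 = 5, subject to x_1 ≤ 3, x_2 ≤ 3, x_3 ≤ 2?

9

Ignoring the caps, the number of non-negative solutions to x_1+…+x_3 = 5 is C(7,2) = 21.
Subtract solutions that violate a single cap (substitute x_i' = x_i − (cap_i+1)): x_1 ≥ 4 gives C(3,2) = 3; x_2 ≥ 4 gives C(3,2) = 3; x_3 ≥ 3 gives C(4,2) = 6. Together 12.
No two caps can be exceeded simultaneously, so the pair terms are all 0.
By inclusion–exclusion the count is 21 − 12 + 0 = 9.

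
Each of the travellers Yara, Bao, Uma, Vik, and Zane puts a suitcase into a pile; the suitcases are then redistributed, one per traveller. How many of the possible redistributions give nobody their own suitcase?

This is the derangement count D_5: permutations of 5 items with no fixed point.
By inclusion–exclusion this is Σ_{j=0}^{5} (−1)^j C(5,j)·(5−j)!.
Computing: 120 − 120 + 60 − 20 + 5 − 1 = 44.

44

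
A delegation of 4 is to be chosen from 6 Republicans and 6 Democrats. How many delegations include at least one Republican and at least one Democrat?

465

Total 4-person selections from all 12: C(12,4) = 495.
Selections missing a whole group: no Republicans → C(6,4) = 15; no Democrats → C(6,4) = 15.
Both groups omitted at once is impossible, so 495 − 30 = 465.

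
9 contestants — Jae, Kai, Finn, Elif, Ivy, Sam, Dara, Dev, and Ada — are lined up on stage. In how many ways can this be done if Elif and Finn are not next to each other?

282240

Of the 9! = 362880 arrangements, those with Elif and Finn adjacent number 2 × 8! = 80640 (treat the pair as a block with 2 internal orders).
Complementary counting: 362880 − 80640 = 282240.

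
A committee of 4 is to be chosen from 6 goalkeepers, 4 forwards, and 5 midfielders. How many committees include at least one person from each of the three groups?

720

Unrestricted: C(15,4) = 1365 ways to pick any 4 of the 15.
Selections missing a whole group: no goalkeepers → C(9,4) = 126; no forwards → C(11,4) = 330; no midfielders → C(10,4) = 210.
Add back selections omitting two groups (i.e. drawn from a single group): C(6,4) + C(4,4) + C(5,4) = 21.
By inclusion–exclusion: 1365 − 666 + 21 = 720.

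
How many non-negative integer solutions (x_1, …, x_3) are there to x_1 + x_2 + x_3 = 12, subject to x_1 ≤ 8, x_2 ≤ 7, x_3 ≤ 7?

51

Without the upper bounds there are C(14,2) = 91 ways to split 12 among 3 variables.
Subtract solutions that violate a single cap (substitute x_i' = x_i − (cap_i+1)): x_1 ≥ 9 gives C(5,2) = 10; x_2 ≥ 8 gives C(6,2) = 15; x_3 ≥ 8 gives C(6,2) = 15. Together 40.
No two caps can be exceeded simultaneously, so the pair terms are all 0.
By inclusion–exclusion the count is 91 − 40 + 0 = 51.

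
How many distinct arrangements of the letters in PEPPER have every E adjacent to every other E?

20

Treat the 2 copies of E as a single block. The multiset to arrange is then {EE, P, P, P, R}, 5 items in all.
That gives (5)!/(3!) = 20 arrangements.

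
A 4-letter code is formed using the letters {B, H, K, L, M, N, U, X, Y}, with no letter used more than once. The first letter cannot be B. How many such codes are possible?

2688

The first letter has 9−1 = 8 choices (anything except B).
The remaining 3 letters are filled from the other 8 symbols without repetition: 8 × 7 × 6 = 336.
Total: 8 × 336 = 2688.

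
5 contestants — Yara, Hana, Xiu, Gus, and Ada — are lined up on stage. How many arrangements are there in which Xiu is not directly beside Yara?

72

Of the 5! = 120 arrangements, those with Xiu and Yara adjacent number 2 × 4! = 48 (treat the pair as a block with 2 internal orders).
So 120 − 48 = 72 arrangements keep them apart.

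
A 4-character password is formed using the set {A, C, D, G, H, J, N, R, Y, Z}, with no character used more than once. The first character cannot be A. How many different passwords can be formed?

The first character has 10−1 = 9 choices (anything except A).
The remaining 3 characters are filled from the other 9 symbols without repetition: 9 × 8 × 7 = 504.
Total: 9 × 504 = 4536.

4536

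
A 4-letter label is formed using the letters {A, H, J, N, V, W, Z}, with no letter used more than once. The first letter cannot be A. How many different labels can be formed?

720

The first letter has 7−1 = 6 choices (anything except A).
The remaining 3 letters are filled from the other 6 symbols without repetition: 6 × 5 × 4 = 120.
Total: 6 × 120 = 720.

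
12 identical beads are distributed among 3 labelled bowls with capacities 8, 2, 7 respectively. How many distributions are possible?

Ignoring the caps, the number of non-negative solutions to x_1+…+x_3 = 12 is C(14,2) = 91.
Subtract solutions that violate a single cap (substitute x_i' = x_i − (cap_i+1)): x_1 ≥ 9 gives C(5,2) = 10; x_2 ≥ 3 gives C(11,2) = 55; x_3 ≥ 8 gives C(6,2) = 15. Together 80.
Add back pairs where two caps are both exceeded: 1 + 0 + 3 = 4.
By inclusion–exclusion the count is 91 − 80 + 4 = 15.

15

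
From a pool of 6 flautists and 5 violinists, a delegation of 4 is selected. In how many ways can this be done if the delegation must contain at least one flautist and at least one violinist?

Total 4-person selections from all 11: C(11,4) = 330.
Subtract selections that omit an entire group: no flautists → C(5,4) = 5; no violinists → C(6,4) = 15.
Both groups omitted at once is impossible, so 330 − 20 = 310.

310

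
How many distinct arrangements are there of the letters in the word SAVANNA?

420

The 7 letters of SAVANNA have repeats: A appearing 3 times and N appearing twice.
The number of distinct arrangements is 7!/(3!·2!) = 5040/12 = 420.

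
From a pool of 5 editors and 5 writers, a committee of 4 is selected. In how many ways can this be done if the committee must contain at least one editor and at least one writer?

200

Total 4-person selections from all 10: C(10,4) = 210.
Subtract selections that omit an entire group: no editors → C(5,4) = 5; no writers → C(5,4) = 5.
Both groups omitted at once is impossible, so 210 − 10 = 200.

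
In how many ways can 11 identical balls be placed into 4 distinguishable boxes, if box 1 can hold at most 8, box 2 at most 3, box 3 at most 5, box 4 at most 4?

109

By stars and bars, unrestricted non-negative solutions to x_1+…+x_4 = 11 number C(11+3,3) = 364.
Subtract solutions that violate a single cap (substitute x_i' = x_i − (cap_i+1)): x_1 ≥ 9 gives C(5,3) = 10; x_2 ≥ 4 gives C(10,3) = 120; x_3 ≥ 6 gives C(8,3) = 56; x_4 ≥ 5 gives C(9,3) = 84. Together 270.
Add back pairs where two caps are both exceeded: 0 + 0 + 0 + 4 + 10 + 1 = 15.
By inclusion–exclusion the count is 364 − 270 + 15 = 109.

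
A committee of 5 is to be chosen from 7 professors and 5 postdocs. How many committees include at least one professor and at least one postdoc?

770

Unrestricted: C(12,5) = 792 ways to pick any 5 of the 12.
Selections missing a whole group: no professors → C(5,5) = 1; no postdocs → C(7,5) = 21.
Both groups omitted at once is impossible, so 792 − 22 = 770.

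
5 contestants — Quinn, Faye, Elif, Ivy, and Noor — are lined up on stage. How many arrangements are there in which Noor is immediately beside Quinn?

48

Place the 3 others and the Noor-Quinn pair as 4 objects in a line; the pair has 2 internal arrangements.
That gives 2 × 4! = 2 × 24 = 48.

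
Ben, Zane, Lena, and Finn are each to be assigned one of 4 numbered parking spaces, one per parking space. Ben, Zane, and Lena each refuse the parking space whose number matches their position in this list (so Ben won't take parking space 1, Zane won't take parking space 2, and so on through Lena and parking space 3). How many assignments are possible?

11

Let Aᵢ (for i ∈ {1, 2, 3}) be the placements that put person i in their forbidden parking space. Any j of these fix j positions, leaving (4−j)! ways to fill the rest, and there are C(3,j) ways to pick which j.
By inclusion–exclusion, the number of valid placements is Σ_{j=0}^{3} (−1)^j C(3,j)·(4−j)!.
Computing: 24 − 18 + 6 − 1 = 11.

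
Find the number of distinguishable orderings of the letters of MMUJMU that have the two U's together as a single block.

Treat the 2 copies of U as a single block. The multiset to arrange is then {UU, J, M, M, M}, 5 items in all.
That gives (5)!/(3!) = 20 arrangements.

20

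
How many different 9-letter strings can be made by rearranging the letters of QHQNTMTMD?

45360

QHQNTMTMD has 9 letters with M appearing twice, Q appearing twice, and T appearing twice.
The number of distinct arrangements is 9!/(2!·2!·2!) = 362880/8 = 45360.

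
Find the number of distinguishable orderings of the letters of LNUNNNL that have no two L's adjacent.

75

Total arrangements of LNUNNNL: 7!/(4!·2!) = 105.
If the two L's are adjacent, glue them into one block, leaving 6 items to arrange: (6)!/(4!) = 30 ways.
Subtracting, 105 − 30 = 75 arrangements keep the L's apart.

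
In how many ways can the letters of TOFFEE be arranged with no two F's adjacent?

120

There are 6!/(2!·2!) = 180 arrangements of TOFFEE in total.
If the two F's are adjacent, glue them into one block, leaving 5 items to arrange: (5)!/(2!) = 60 ways.
Subtracting, 180 − 60 = 120 arrangements keep the F's apart.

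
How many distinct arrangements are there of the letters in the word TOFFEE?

Letter multiplicities in TOFFEE: E×2, F×2, O×1, T×1.
Dividing 6! = 720 by 2!·2! = 4 for the repeated letters gives 180.

180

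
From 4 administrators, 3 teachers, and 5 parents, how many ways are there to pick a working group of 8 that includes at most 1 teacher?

Split by how many teachers are chosen (0 through 1).
Sum: C(3,0)·C(9,8) + C(3,1)·C(9,7) = 9 + 108 = 117.

117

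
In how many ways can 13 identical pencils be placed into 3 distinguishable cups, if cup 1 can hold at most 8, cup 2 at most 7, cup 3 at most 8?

By stars and bars, unrestricted non-negative solutions to x_1+…+x_3 = 13 number C(13+2,2) = 105.
Subtract solutions that violate a single cap (substitute x_i' = x_i − (cap_i+1)): x_1 ≥ 9 gives C(6,2) = 15; x_2 ≥ 8 gives C(7,2) = 21; x_3 ≥ 9 gives C(6,2) = 15. Together 51.
No two caps can be exceeded simultaneously, so the pair terms are all 0.
By inclusion–exclusion the count is 105 − 51 + 0 = 54.

54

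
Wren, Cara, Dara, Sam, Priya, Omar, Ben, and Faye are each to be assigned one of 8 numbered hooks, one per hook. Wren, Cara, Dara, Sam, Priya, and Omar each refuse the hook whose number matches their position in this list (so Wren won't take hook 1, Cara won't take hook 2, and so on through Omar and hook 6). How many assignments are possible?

Let Aᵢ (for 1 ≤ i ≤ 6) be the placements that put person i in their forbidden hook. Any j of these fix j positions, leaving (8−j)! ways to fill the rest, and there are C(6,j) ways to pick which j.
By inclusion–exclusion, the number of valid placements is Σ_{j=0}^{6} (−1)^j C(6,j)·(8−j)!.
Computing: 40320 − 30240 + 10800 − 2400 + 360 − 36 + 2 = 18806.

18806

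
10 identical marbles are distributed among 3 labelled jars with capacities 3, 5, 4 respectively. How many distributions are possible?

Without the upper bounds there are C(12,2) = 66 ways to split 10 among 3 jars.
Subtract solutions that violate a single cap (substitute x_i' = x_i − (cap_i+1)): x_1 ≥ 4 gives C(8,2) = 28; x_2 ≥ 6 gives C(6,2) = 15; x_3 ≥ 5 gives C(7,2) = 21. Together 64.
Add back pairs where two caps are both exceeded: 1 + 3 + 0 = 4.
By inclusion–exclusion the count is 66 − 64 + 4 = 6.

6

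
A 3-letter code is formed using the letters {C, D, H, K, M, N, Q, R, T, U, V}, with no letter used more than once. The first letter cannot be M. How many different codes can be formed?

The first letter has 11−1 = 10 choices (anything except M).
The remaining 2 letters are filled from the other 10 symbols without repetition: 10 × 9 = 90.
Total: 10 × 90 = 900.

900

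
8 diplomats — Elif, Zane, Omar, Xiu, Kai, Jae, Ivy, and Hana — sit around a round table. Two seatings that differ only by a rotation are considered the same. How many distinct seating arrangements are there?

5040

Around a circle, 8 distinct people have 8!/8 = (7)! = 5040 rotationally distinct seatings.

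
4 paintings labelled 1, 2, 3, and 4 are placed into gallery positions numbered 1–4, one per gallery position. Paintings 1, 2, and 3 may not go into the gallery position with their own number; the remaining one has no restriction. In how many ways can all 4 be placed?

Let Aᵢ (for i ∈ {1, 2, 3}) be the placements that put painting i in its forbidden gallery position. Any j of these fix j positions, leaving (4−j)! ways to fill the rest, and there are C(3,j) ways to pick which j.
By inclusion–exclusion, the number of valid placements is Σ_{j=0}^{3} (−1)^j C(3,j)·(4−j)!.
Computing: 24 − 18 + 6 − 1 = 11.

11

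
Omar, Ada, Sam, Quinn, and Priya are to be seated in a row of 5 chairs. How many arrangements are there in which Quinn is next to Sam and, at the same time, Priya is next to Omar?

Treat {Quinn,Sam} as one block (2 orders) and {Priya,Omar} as another (2 orders).
That leaves 3 units to arrange: 2 × 2 × 3! = 4 × 6 = 24.

24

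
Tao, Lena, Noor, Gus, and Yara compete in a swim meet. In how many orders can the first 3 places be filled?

This is an ordered selection of 3 from 5: P(5,3).
That gives 5 × 4 × 3 = 60.

60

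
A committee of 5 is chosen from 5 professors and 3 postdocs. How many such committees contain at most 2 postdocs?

46

Split by how many postdocs are chosen (0 through 2).
Sum: C(3,0)·C(5,5) + C(3,1)·C(5,4) + C(3,2)·C(5,3) = 1 + 15 + 30 = 46.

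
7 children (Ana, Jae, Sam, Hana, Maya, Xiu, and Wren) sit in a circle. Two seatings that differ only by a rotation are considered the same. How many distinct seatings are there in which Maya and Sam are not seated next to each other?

480

Without the restriction there are (6)! = 720 seatings.
Those with Maya next to Sam: fuse the pair into one unit and seat 6 units around a circle — 2·(5)! = 240.
Subtracting, 720 − 240 = 480.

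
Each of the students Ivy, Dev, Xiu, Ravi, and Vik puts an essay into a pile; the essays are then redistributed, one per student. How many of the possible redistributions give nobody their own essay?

44

This is the derangement count D_5: permutations of 5 items with no fixed point.
By inclusion–exclusion this is Σ_{j=0}^{5} (−1)^j C(5,j)·(5−j)!.
Computing: 120 − 120 + 60 − 20 + 5 − 1 = 44.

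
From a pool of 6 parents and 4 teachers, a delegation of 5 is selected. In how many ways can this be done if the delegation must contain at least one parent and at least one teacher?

With no constraint there are C(10,5) = 252 possible selections.
Selections missing a whole group: no parents → C(4,5) = 0; no teachers → C(6,5) = 6.
Both groups omitted at once is impossible, so 252 − 6 = 246.

246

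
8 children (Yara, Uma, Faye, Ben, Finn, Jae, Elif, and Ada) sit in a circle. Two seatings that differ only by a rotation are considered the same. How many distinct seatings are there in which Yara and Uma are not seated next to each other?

All circular seatings of 8 people number (7)! = 5040.
Seatings with Yara beside Uma: treat them as a block with 2 internal orders, giving 2 × (6)! = 1440.
Subtracting, 5040 − 1440 = 3600.

3600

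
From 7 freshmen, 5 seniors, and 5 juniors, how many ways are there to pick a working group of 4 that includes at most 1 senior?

1595

Split by how many seniors are chosen (0 through 1).
Sum: C(5,0)·C(12,4) + C(5,1)·C(12,3) = 495 + 1100 = 1595.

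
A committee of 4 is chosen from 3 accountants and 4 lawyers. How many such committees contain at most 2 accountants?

31

Split by how many accountants are chosen (0 through 2).
Sum: C(3,0)·C(4,4) + C(3,1)·C(4,3) + C(3,2)·C(4,2) = 1 + 12 + 18 = 31.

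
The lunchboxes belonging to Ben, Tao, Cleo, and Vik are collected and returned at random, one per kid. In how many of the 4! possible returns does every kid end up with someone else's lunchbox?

This is the derangement count D_4: permutations of 4 items with no fixed point.
By inclusion–exclusion this is Σ_{j=0}^{4} (−1)^j C(4,j)·(4−j)!.
Computing: 24 − 24 + 12 − 4 + 1 = 9.

9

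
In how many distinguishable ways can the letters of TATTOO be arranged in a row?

The 6 letters of TATTOO have repeats: O appearing twice and T appearing 3 times.
So there are 6! / (3!·2!) = 60 distinguishable arrangements.

60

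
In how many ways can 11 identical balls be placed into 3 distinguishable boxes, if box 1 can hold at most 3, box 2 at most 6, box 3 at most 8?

22

Without the upper bounds there are C(13,2) = 78 ways to split 11 among 3 boxes.
Subtract solutions that violate a single cap (substitute x_i' = x_i − (cap_i+1)): x_1 ≥ 4 gives C(9,2) = 36; x_2 ≥ 7 gives C(6,2) = 15; x_3 ≥ 9 gives C(4,2) = 6. Together 57.
Add back pairs where two caps are both exceeded: 1 + 0 + 0 = 1.
By inclusion–exclusion the count is 78 − 57 + 1 = 22.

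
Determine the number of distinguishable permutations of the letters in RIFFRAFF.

Letter multiplicities in RIFFRAFF: A×1, F×4, I×1, R×2.
Dividing 8! = 40320 by 4!·2! = 48 for the repeated letters gives 840.

840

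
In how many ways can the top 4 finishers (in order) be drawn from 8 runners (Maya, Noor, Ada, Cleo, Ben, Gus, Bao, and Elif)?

1680

There are 8 choices for 1st place, 7 for 2nd, and so on down to 5 for position 4.
That gives 8 × 7 × 6 × 5 = 1680.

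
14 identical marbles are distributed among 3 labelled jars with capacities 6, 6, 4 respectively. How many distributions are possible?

Without the upper bounds there are C(16,2) = 120 ways to split 14 among 3 jars.
Subtract solutions that violate a single cap (substitute x_i' = x_i − (cap_i+1)): x_1 ≥ 7 gives C(9,2) = 36; x_2 ≥ 7 gives C(9,2) = 36; x_3 ≥ 5 gives C(11,2) = 55. Together 127.
Add back pairs where two caps are both exceeded: 1 + 6 + 6 = 13.
By inclusion–exclusion the count is 120 − 127 + 13 = 6.

6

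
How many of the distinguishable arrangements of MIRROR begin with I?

Fix I in the first position and arrange the remaining 5 letters.
Those 5 letters have R appearing 3 times, giving (5)!/(3!) = 20.

20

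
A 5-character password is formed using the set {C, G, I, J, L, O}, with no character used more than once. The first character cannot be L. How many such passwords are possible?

The first character has 6−1 = 5 choices (anything except L).
The remaining 4 characters are filled from the other 5 symbols without repetition: 5 × 4 × 3 × 2 = 120.
Total: 5 × 120 = 600.

600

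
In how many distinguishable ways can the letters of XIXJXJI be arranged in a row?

The 7 letters of XIXJXJI have repeats: I appearing twice, J appearing twice, and X appearing 3 times.
The number of distinct arrangements is 7!/(3!·2!·2!) = 5040/24 = 210.

210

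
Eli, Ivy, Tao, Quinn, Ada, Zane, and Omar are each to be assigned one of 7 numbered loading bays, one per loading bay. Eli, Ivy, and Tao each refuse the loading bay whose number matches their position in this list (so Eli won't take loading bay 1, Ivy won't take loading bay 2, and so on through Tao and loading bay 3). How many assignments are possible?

3216

Let Aᵢ (for i ∈ {1, 2, 3}) be the placements that put person i in their forbidden loading bay. Any j of these fix j positions, leaving (7−j)! ways to fill the rest, and there are C(3,j) ways to pick which j.
By inclusion–exclusion, the number of valid placements is Σ_{j=0}^{3} (−1)^j C(3,j)·(7−j)!.
Computing: 5040 − 2160 + 360 − 24 = 3216.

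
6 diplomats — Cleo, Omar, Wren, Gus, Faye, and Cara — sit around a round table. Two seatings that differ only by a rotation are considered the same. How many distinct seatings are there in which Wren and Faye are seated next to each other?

Treat {Wren, Faye} as one unit (2 internal orders) and seat the resulting 5 units around the table: (4)! circular arrangements.
So 2 × (4)! = 2 × 24 = 48.

48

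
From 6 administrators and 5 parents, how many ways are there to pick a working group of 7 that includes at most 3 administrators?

Split by how many administrators are chosen (0 through 3).
Sum: C(6,0)·C(5,7) + C(6,1)·C(5,6) + C(6,2)·C(5,5) + C(6,3)·C(5,4) = 0 + 0 + 15 + 100 = 115.

115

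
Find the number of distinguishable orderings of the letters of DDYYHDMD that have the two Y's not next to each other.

630

There are 8!/(4!·2!) = 840 arrangements of DDYYHDMD in total.
If the two Y's are adjacent, glue them into one block, leaving 7 items to arrange: (7)!/(4!) = 210 ways.
Subtracting, 840 − 210 = 630 arrangements keep the Y's apart.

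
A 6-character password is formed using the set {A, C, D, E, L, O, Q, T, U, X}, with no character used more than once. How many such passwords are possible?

151200

This is a permutation of 6 out of 10: P(10,6) = 10!/4!.
That product is 10 × 9 × 8 × 7 × 6 × 5 = 151200.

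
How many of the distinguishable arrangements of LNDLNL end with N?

With the last slot taken by N, it remains to arrange the other 5 letters (LDLNL).
Those 5 letters have L appearing 3 times, giving (5)!/(3!) = 20.

20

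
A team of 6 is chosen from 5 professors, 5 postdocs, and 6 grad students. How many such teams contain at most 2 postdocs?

Split by how many postdocs are chosen (0 through 2).
Sum: C(5,0)·C(11,6) + C(5,1)·C(11,5) + C(5,2)·C(11,4) = 462 + 2310 + 3300 = 6072.

6072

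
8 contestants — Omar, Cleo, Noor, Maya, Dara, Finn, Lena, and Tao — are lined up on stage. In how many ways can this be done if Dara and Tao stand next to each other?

10080

Treat {Dara, Tao} as a single unit. There are 7 units to order, and the pair itself can be ordered 2 ways.
So the count is 2·(7)! = 10080.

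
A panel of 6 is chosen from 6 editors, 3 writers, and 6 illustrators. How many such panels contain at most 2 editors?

2730

Split by how many editors are chosen (0 through 2).
Sum: C(6,0)·C(9,6) + C(6,1)·C(9,5) + C(6,2)·C(9,4) = 84 + 756 + 1890 = 2730.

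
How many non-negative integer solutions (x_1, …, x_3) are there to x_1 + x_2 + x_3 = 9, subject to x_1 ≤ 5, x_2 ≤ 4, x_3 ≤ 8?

Without the upper bounds there are C(11,2) = 55 ways to split 9 among 3 variables.
Subtract solutions that violate a single cap (substitute x_i' = x_i − (cap_i+1)): x_1 ≥ 6 gives C(5,2) = 10; x_2 ≥ 5 gives C(6,2) = 15; x_3 ≥ 9 gives C(2,2) = 1. Together 26.
No two caps can be exceeded simultaneously, so the pair terms are all 0.
By inclusion–exclusion the count is 55 − 26 + 0 = 29.

29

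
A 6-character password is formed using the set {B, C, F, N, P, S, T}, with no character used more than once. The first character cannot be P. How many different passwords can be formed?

4320

The first character has 7−1 = 6 choices (anything except P).
The remaining 5 characters are filled from the other 6 symbols without repetition: 6 × 5 × 4 × 3 × 2 = 720.
Total: 6 × 720 = 4320.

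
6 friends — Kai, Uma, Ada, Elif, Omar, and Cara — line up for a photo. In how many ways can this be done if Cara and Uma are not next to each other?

480

Of the 6! = 720 arrangements, those with Cara and Uma adjacent number 2 × 5! = 240 (treat the pair as a block with 2 internal orders).
Complementary counting: 720 − 240 = 480.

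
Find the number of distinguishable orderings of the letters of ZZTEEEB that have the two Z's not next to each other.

Total arrangements of ZZTEEEB: 7!/(3!·2!) = 420.
Arrangements with the Z's together: treat ZZ as one letter, giving (6)!/(3!) = 120.
Subtracting, 420 − 120 = 300 arrangements keep the Z's apart.

300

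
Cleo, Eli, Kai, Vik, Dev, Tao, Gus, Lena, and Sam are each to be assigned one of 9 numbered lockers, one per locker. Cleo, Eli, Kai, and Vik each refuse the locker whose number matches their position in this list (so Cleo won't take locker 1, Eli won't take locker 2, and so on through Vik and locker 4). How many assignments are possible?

Let Aᵢ (for 1 ≤ i ≤ 4) be the placements that put person i in their forbidden locker. Any j of these fix j positions, leaving (9−j)! ways to fill the rest, and there are C(4,j) ways to pick which j.
By inclusion–exclusion, the number of valid placements is Σ_{j=0}^{4} (−1)^j C(4,j)·(9−j)!.
Computing: 362880 − 161280 + 30240 − 2880 + 120 = 229080.

229080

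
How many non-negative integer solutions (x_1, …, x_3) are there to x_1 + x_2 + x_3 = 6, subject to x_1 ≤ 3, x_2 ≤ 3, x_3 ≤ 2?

Without the upper bounds there are C(8,2) = 28 ways to split 6 among 3 variables.
Subtract solutions that violate a single cap (substitute x_i' = x_i − (cap_i+1)): x_1 ≥ 4 gives C(4,2) = 6; x_2 ≥ 4 gives C(4,2) = 6; x_3 ≥ 3 gives C(5,2) = 10. Together 22.
No two caps can be exceeded simultaneously, so the pair terms are all 0.
By inclusion–exclusion the count is 28 − 22 + 0 = 6.

6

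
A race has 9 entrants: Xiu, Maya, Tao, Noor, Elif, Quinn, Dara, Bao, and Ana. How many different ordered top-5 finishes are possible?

15120

This is an ordered selection of 5 from 9: P(9,5).
That gives 9 × 8 × 7 × 6 × 5 = 15120.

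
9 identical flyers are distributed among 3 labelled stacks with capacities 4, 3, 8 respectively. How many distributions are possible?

By stars and bars, unrestricted non-negative solutions to x_1+…+x_3 = 9 number C(9+2,2) = 55.
Subtract solutions that violate a single cap (substitute x_i' = x_i − (cap_i+1)): x_1 ≥ 5 gives C(6,2) = 15; x_2 ≥ 4 gives C(7,2) = 21; x_3 ≥ 9 gives C(2,2) = 1. Together 37.
Add back pairs where two caps are both exceeded: 1 + 0 + 0 = 1.
By inclusion–exclusion the count is 55 − 37 + 1 = 19.

19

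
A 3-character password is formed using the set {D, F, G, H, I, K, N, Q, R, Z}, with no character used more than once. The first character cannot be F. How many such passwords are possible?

648

The first character has 10−1 = 9 choices (anything except F).
The remaining 2 characters are filled from the other 9 symbols without repetition: 9 × 8 = 72.
Total: 9 × 72 = 648.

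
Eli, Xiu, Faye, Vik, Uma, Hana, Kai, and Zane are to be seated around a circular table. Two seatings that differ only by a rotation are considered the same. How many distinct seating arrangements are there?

5040

Fix one person's seat to break rotational symmetry; the remaining 7 people can be arranged in (7)! = 5040 ways.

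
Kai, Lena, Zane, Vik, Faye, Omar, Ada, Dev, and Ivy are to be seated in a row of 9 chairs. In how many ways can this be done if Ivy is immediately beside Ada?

Place the 7 others and the Ivy-Ada pair as 8 objects in a line; the pair has 2 internal arrangements.
That gives 2 × 8! = 2 × 40320 = 80640.

80640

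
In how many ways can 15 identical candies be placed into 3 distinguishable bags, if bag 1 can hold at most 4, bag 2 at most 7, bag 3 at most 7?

Without the upper bounds there are C(17,2) = 136 ways to split 15 among 3 bags.
Subtract solutions that violate a single cap (substitute x_i' = x_i − (cap_i+1)): x_1 ≥ 5 gives C(12,2) = 66; x_2 ≥ 8 gives C(9,2) = 36; x_3 ≥ 8 gives C(9,2) = 36. Together 138.
Add back pairs where two caps are both exceeded: 6 + 6 + 0 = 12.
By inclusion–exclusion the count is 136 − 138 + 12 = 10.

10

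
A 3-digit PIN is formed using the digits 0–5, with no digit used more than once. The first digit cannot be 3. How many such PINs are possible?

The first digit has 6−1 = 5 choices (anything except 3).
The remaining 2 digits are filled from the other 5 symbols without repetition: 5 × 4 = 20.
Total: 5 × 20 = 100.

100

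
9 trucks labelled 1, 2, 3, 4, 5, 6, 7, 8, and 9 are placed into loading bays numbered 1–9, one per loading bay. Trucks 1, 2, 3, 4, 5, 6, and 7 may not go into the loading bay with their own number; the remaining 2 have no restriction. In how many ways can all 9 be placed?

Let Aᵢ (for 1 ≤ i ≤ 7) be the placements that put truck i in its forbidden loading bay. Any j of these fix j positions, leaving (9−j)! ways to fill the rest, and there are C(7,j) ways to pick which j.
By inclusion–exclusion, the number of valid placements is Σ_{j=0}^{7} (−1)^j C(7,j)·(9−j)!.
Computing: 362880 − 282240 + 105840 − 25200 + 4200 − 504 + 42 − 2 = 165016.

165016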